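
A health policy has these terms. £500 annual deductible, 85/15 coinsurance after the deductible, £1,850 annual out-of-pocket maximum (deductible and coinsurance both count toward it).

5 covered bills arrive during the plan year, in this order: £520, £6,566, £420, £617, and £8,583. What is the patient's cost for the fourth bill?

#1 (£520): £500 finishes the deductible; £20 goes to coinsurance; patient's 15% is £3. Patient owes £503 (running OOP £503).
#2 (£6,566): 15% coinsurance on £6,566 = £984.90. Patient owes £984.90 (running OOP £1,487.90).
#3 (£420): deductible met; 15% of £420 = £63. Patient owes £63 (running OOP £1,550.90).
#4 (£617): 15% coinsurance on £617 = £92.55. Patient pays £92.55; OOP now £1,643.45.

£92.55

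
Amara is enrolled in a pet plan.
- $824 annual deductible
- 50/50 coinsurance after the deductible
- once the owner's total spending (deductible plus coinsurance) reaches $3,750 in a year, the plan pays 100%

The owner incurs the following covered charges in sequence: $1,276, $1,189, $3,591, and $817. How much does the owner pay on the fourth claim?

$310

Claim 1 ($1,276): deductible takes $824, $452 remains; coinsurance $452 × 50% = $226. Cost to owner: $1,050. OOP to date $1,050.
Claim 2 ($1,189): deductible met; 50% of $1,189 = $594.50. Owner pays $594.50; OOP now $1,644.50.
Claim 3 ($3,591): deductible already satisfied, so owner's share is 50% × $3,591 = $1,795.50. Cost to owner: $1,795.50. OOP to date $3,440.
Claim 4 ($817): deductible already satisfied, so owner's share is 50% × $817 = $408.50. Adding that to $3,440 gives $3,848.50, past the $3,750 cap; owner pays only $3,750 − $3,440 = $310.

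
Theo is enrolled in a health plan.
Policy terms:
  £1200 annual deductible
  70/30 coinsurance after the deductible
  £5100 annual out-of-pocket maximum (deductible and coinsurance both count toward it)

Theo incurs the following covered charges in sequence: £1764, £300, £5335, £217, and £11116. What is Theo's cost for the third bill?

Claim 1 — £1764: £1200 to deductible, leaving £564; coinsurance £564 × 30% = £169.20. Patient pays £1369.20; OOP now £1369.20.
Claim 2 — £300: deductible already satisfied, so patient's share is 30% × £300 = £90. Patient owes £90 (running OOP £1459.20).
Claim 3 — £5335: deductible met; 30% of £5335 = £1600.50. Patient owes £1600.50 (running OOP £3059.70).

£1600.50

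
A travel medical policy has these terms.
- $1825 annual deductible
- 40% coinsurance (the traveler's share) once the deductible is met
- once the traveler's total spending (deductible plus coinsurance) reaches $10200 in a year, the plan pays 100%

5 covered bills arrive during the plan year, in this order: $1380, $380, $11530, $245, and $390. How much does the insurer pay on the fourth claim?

$147

#1 ($1380): entire amount goes to the deductible. Traveler owes $1380 (running OOP $1380). Insurer: $1380 − $1380 = $0.
#2 ($380): all of it applies to the deductible. Cost to traveler: $380. OOP to date $1760. Insurer: $380 − $380 = $0.
#3 ($11530): $65 finishes the deductible; $11465 goes to coinsurance; coinsurance $11465 × 40% = $4586. Traveler pays $4651; OOP now $6411. Insurer: $11530 − $4651 = $6879.
#4 ($245): deductible met; 40% of $245 = $98. Traveler owes $98 (running OOP $6509). Insurer: $245 − $98 = $147.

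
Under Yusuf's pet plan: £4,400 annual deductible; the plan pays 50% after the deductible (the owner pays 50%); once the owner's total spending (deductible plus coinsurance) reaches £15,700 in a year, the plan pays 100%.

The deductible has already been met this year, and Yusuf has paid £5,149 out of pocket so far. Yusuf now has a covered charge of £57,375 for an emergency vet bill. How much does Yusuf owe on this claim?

The deductible is already satisfied, so the full bill goes to coinsurance.
Owner's 50% share of £57,375 is £28,687.50.
Adding £28,687.50 to the £5,149 already spent would give £33,836.50, which exceeds the £15,700 cap; the owner pays just £15,700 − £5,149 = £10,551.

£10,551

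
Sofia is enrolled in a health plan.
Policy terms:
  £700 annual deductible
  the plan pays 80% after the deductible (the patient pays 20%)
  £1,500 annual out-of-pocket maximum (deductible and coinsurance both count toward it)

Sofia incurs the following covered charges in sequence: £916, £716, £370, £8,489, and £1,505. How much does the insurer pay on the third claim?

£296

Claim 1 (£916): deductible takes £700, £216 remains; coinsurance £216 × 20% = £43.20. Patient pays £743.20; OOP now £743.20. Insurer: £916 − £743.20 = £172.80.
Claim 2 (£716): deductible already satisfied, so patient's share is 20% × £716 = £143.20. Cost to patient: £143.20. OOP to date £886.40. Plan pays £716 − £143.20 = £572.80.
Claim 3 (£370): deductible met; 20% of £370 = £74. Cost to patient: £74. OOP to date £960.40. Insurer: £370 − £74 = £296.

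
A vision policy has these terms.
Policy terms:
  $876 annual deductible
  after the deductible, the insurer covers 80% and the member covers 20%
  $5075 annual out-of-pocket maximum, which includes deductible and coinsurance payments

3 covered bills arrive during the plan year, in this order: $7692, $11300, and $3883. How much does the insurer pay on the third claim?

Claim 1 — $7692: deductible takes $876, $6816 remains; 20% of $6816 = $1363.20. Cost to member: $2239.20. OOP to date $2239.20. Plan pays $7692 − $2239.20 = $5452.80.
Claim 2 — $11300: deductible already satisfied, so member's share is 20% × $11300 = $2260. Member owes $2260 (running OOP $4499.20). Insurer: $11300 − $2260 = $9040.
Claim 3 — $3883: deductible met; 20% of $3883 = $776.60. That would push OOP to $5275.80, over the $5075 cap, so member pays $5075 − $4499.20 = $575.80. Plan pays $3883 − $575.80 = $3307.20.

$3307.20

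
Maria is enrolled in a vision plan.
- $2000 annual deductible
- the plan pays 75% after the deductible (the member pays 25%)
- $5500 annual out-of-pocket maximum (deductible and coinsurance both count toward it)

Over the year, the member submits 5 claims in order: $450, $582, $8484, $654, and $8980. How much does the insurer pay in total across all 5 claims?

Bill 1, $450: all of it applies to the deductible. Cost to member: $450. OOP to date $450. Plan pays $450 − $450 = $0.
Bill 2, $582: all of it applies to the deductible. Member owes $582 (running OOP $1032). Plan pays $582 − $582 = $0.
Bill 3, $8484: $968 finishes the deductible; $7516 goes to coinsurance; 25% of $7516 = $1879. Member pays $2847; OOP now $3879. Insurer: $8484 − $2847 = $5637.
Bill 4, $654: deductible met; 25% of $654 = $163.50. Cost to member: $163.50. OOP to date $4042.50. Insurer: $654 − $163.50 = $490.50.
Bill 5, $8980: 25% coinsurance on $8980 = $2245. Adding that to $4042.50 gives $6287.50, past the $5500 cap; member pays only $5500 − $4042.50 = $1457.50. Plan pays $8980 − $1457.50 = $7522.50.
Insurer total = bills − member's total = $19150 − $5500 = $13650.

$13650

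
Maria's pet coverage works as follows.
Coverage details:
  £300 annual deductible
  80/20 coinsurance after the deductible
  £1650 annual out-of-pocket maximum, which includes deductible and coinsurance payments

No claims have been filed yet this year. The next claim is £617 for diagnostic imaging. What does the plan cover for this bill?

Deductible not yet touched, so the first £300 of the bill goes to the deductible.
After the £300 deductible portion, £617 − £300 = £317 is subject to coinsurance.
20% of £317 = £63.40 falls to the owner.
That puts the owner's cost at £300 + £63.40 = £363.40 before any cap.
Total out-of-pocket so far would be £0 + £363.40 = £363.40, below the £1650 cap — no reduction.
Insurer pays the balance: £617 − £363.40 = £253.60.

£253.60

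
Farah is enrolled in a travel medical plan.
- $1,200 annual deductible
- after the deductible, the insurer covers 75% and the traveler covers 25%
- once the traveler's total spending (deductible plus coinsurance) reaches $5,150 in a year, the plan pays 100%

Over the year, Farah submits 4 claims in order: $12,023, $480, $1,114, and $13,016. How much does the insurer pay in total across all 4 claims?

#1 ($12,023): $1,200 to deductible, leaving $10,823; coinsurance $10,823 × 25% = $2,705.75. Traveler owes $3,905.75 (running OOP $3,905.75). Plan pays $12,023 − $3,905.75 = $8,117.25.
#2 ($480): deductible already satisfied, so traveler's share is 25% × $480 = $120. Cost to traveler: $120. OOP to date $4,025.75. Plan pays $480 − $120 = $360.
#3 ($1,114): deductible already satisfied, so traveler's share is 25% × $1,114 = $278.50. Traveler owes $278.50 (running OOP $4,304.25). Insurer: $1,114 − $278.50 = $835.50.
#4 ($13,016): deductible already satisfied, so traveler's share is 25% × $13,016 = $3,254. OOP would hit $7,558.25 > $5,150, so the cap limits the traveler to $5,150 − $4,304.25 = $845.75. Insurer: $13,016 − $845.75 = $12,170.25.
Insurer total = bills − traveler's total = $26,633 − $5,150 = $21,483.

$21,483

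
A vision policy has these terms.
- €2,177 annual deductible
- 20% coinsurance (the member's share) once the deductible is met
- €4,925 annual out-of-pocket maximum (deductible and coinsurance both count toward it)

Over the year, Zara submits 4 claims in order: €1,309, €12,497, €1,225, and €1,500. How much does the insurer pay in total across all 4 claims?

#1 (€1,309): all of it applies to the deductible. Member owes €1,309 (running OOP €1,309). Insurer: €1,309 − €1,309 = €0.
#2 (€12,497): €868 finishes the deductible; €11,629 goes to coinsurance; 20% of €11,629 = €2,325.80. Member owes €3,193.80 (running OOP €4,502.80). Insurer: €12,497 − €3,193.80 = €9,303.20.
#3 (€1,225): deductible already satisfied, so member's share is 20% × €1,225 = €245. Member pays €245; OOP now €4,747.80. Plan pays €1,225 − €245 = €980.
#4 (€1,500): 20% coinsurance on €1,500 = €300. That would push OOP to €5,047.80, over the €4,925 cap, so member pays €4,925 − €4,747.80 = €177.20. Plan pays €1,500 − €177.20 = €1,322.80.
Insurer total: €0 + €9,303.20 + €980 + €1,322.80 = €11,606.

€11,606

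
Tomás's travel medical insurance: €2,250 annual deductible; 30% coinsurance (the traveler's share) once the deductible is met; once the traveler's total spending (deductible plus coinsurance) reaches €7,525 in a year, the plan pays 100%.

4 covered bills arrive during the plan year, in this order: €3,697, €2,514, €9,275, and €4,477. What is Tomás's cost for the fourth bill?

#1 (€3,697): €2,250 finishes the deductible; €1,447 goes to coinsurance; coinsurance €1,447 × 30% = €434.10. Traveler owes €2,684.10 (running OOP €2,684.10).
#2 (€2,514): deductible already satisfied, so traveler's share is 30% × €2,514 = €754.20. Traveler pays €754.20; OOP now €3,438.30.
#3 (€9,275): deductible met; 30% of €9,275 = €2,782.50. Cost to traveler: €2,782.50. OOP to date €6,220.80.
#4 (€4,477): 30% coinsurance on €4,477 = €1,343.10. OOP would hit €7,563.90 > €7,525, so the cap limits the traveler to €7,525 − €6,220.80 = €1,304.20.

€1,304.20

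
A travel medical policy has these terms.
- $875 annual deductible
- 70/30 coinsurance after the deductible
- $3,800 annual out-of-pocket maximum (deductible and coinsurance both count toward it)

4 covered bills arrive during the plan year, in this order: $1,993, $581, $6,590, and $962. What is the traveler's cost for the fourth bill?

Claim 1 ($1,993): $875 to deductible, leaving $1,118; traveler's 30% is $335.40. Cost to traveler: $1,210.40. OOP to date $1,210.40.
Claim 2 ($581): deductible already satisfied, so traveler's share is 30% × $581 = $174.30. Traveler owes $174.30 (running OOP $1,384.70).
Claim 3 ($6,590): 30% coinsurance on $6,590 = $1,977. Traveler owes $1,977 (running OOP $3,361.70).
Claim 4 ($962): 30% coinsurance on $962 = $288.60. Traveler owes $288.60 (running OOP $3,650.30).

$288.60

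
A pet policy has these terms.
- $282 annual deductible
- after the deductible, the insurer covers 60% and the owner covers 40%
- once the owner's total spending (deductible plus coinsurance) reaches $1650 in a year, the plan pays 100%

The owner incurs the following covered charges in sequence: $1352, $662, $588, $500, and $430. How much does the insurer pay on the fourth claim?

Bill 1, $1352: $282 to deductible, leaving $1070; coinsurance $1070 × 40% = $428. Cost to owner: $710. OOP to date $710. Insurer: $1352 − $710 = $642.
Bill 2, $662: deductible already satisfied, so owner's share is 40% × $662 = $264.80. Owner pays $264.80; OOP now $974.80. Insurer: $662 − $264.80 = $397.20.
Bill 3, $588: deductible met; 40% of $588 = $235.20. Owner pays $235.20; OOP now $1210. Plan pays $588 − $235.20 = $352.80.
Bill 4, $500: deductible met; 40% of $500 = $200. Cost to owner: $200. OOP to date $1410. Plan pays $500 − $200 = $300.

$300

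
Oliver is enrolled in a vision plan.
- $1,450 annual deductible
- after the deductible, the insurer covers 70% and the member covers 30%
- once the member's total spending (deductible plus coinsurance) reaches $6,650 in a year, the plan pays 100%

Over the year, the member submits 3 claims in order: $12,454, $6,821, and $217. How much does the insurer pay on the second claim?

$4,922.20

Claim 1 — $12,454: $1,450 finishes the deductible; $11,004 goes to coinsurance; coinsurance $11,004 × 30% = $3,301.20. Member owes $4,751.20 (running OOP $4,751.20). Plan pays $12,454 − $4,751.20 = $7,702.80.
Claim 2 — $6,821: deductible met; 30% of $6,821 = $2,046.30. That would push OOP to $6,797.50, over the $6,650 cap, so member pays $6,650 − $4,751.20 = $1,898.80. Insurer: $6,821 − $1,898.80 = $4,922.20.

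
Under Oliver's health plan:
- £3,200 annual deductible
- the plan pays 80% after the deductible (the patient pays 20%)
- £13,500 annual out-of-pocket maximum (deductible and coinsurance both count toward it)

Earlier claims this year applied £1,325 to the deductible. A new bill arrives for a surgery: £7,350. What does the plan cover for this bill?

£1,325 of the £3,200 deductible is already met, leaving £1,875.
The remaining £5,475 (= £7,350 − £1,875) moves to coinsurance.
Coinsurance: £5,475 × 20% = £1,095.
That puts the patient's cost at £1,875 + £1,095 = £2,970 before any cap.
Cumulative spending £1,325 + £2,970 = £4,295 stays under the £13,500 maximum.
The insurer covers the remainder: £7,350 − £2,970 = £4,380.

£4,380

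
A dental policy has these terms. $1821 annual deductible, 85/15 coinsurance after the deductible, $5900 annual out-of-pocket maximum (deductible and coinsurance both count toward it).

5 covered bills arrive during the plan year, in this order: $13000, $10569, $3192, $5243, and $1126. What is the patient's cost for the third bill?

Claim 1 — $13000: deductible takes $1821, $11179 remains; coinsurance $11179 × 15% = $1676.85. Patient pays $3497.85; OOP now $3497.85.
Claim 2 — $10569: 15% coinsurance on $10569 = $1585.35. Cost to patient: $1585.35. OOP to date $5083.20.
Claim 3 — $3192: deductible met; 15% of $3192 = $478.80. Patient owes $478.80 (running OOP $5562).

$478.80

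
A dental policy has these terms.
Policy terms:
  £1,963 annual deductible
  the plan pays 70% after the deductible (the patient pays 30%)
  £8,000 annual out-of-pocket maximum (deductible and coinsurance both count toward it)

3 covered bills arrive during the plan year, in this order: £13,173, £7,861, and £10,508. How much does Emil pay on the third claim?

£315.70

Claim 1 — £13,173: £1,963 finishes the deductible; £11,210 goes to coinsurance; coinsurance £11,210 × 30% = £3,363. Cost to patient: £5,326. OOP to date £5,326.
Claim 2 — £7,861: deductible already satisfied, so patient's share is 30% × £7,861 = £2,358.30. Patient owes £2,358.30 (running OOP £7,684.30).
Claim 3 — £10,508: 30% coinsurance on £10,508 = £3,152.40. OOP would hit £10,836.70 > £8,000, so the cap limits the patient to £8,000 − £7,684.30 = £315.70.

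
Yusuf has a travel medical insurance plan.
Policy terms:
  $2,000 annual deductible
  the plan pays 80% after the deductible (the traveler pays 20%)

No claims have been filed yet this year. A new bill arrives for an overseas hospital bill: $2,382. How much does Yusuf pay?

Deductible not yet touched, so the first $2,000 of the bill goes to the deductible.
After the $2,000 deductible portion, $2,382 − $2,000 = $382 is subject to coinsurance.
Traveler's 20% share of $382 is $76.40.
Traveler responsibility: $2,000 + $76.40 = $2,076.40.

$2,076.40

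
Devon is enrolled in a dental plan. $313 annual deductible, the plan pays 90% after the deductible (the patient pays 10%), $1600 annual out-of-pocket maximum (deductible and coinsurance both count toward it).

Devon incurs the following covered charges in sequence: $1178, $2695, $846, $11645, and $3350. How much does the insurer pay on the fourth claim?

$10798.60

Claim 1 — $1178: $313 finishes the deductible; $865 goes to coinsurance; coinsurance $865 × 10% = $86.50. Cost to patient: $399.50. OOP to date $399.50. Insurer: $1178 − $399.50 = $778.50.
Claim 2 — $2695: 10% coinsurance on $2695 = $269.50. Cost to patient: $269.50. OOP to date $669. Plan pays $2695 − $269.50 = $2425.50.
Claim 3 — $846: deductible met; 10% of $846 = $84.60. Cost to patient: $84.60. OOP to date $753.60. Plan pays $846 − $84.60 = $761.40.
Claim 4 — $11645: deductible met; 10% of $11645 = $1164.50. That would push OOP to $1918.10, over the $1600 cap, so patient pays $1600 − $753.60 = $846.40. Plan pays $11645 − $846.40 = $10798.60.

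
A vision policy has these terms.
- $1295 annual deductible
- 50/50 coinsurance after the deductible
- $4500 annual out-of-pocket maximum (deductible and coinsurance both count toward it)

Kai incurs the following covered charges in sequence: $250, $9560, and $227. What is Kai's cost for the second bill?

$4250

Claim 1 ($250): all of it applies to the deductible. Member pays $250; OOP now $250.
Claim 2 ($9560): deductible takes $1045, $8515 remains; member's 50% is $4257.50. Deductible plus coinsurance: $1045 + $4257.50 = $5302.50. OOP would hit $5552.50 > $4500, so the cap limits the member to $4500 − $250 = $4250.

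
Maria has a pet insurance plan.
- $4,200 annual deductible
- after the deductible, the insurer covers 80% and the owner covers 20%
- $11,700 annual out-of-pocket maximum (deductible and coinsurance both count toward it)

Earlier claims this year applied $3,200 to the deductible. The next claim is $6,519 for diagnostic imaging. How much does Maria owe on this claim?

$3,200 of the $4,200 deductible is already met, leaving $1,000.
That leaves $6,519 − $1,000 = $5,519 for coinsurance.
Coinsurance: $5,519 × 20% = $1,103.80.
That puts the owner's cost at $1,000 + $1,103.80 = $2,103.80 before any cap.
Total out-of-pocket so far would be $3,200 + $2,103.80 = $5,303.80, below the $11,700 cap — no reduction.

$2,103.80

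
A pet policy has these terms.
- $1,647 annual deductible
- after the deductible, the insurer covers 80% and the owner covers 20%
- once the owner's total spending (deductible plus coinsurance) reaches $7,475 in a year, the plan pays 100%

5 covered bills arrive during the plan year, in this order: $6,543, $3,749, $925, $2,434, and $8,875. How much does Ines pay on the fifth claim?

Bill 1, $6,543: $1,647 to deductible, leaving $4,896; owner's 20% is $979.20. Owner pays $2,626.20; OOP now $2,626.20.
Bill 2, $3,749: deductible met; 20% of $3,749 = $749.80. Owner pays $749.80; OOP now $3,376.
Bill 3, $925: deductible met; 20% of $925 = $185. Owner pays $185; OOP now $3,561.
Bill 4, $2,434: deductible met; 20% of $2,434 = $486.80. Owner pays $486.80; OOP now $4,047.80.
Bill 5, $8,875: 20% coinsurance on $8,875 = $1,775. Cost to owner: $1,775. OOP to date $5,822.80.

$1,775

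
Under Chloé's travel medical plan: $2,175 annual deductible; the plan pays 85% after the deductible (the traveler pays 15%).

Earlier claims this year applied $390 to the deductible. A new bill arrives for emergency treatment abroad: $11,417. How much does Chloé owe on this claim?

$3,229.80

Remaining deductible: $2,175 − $390 = $1,785.
After the $1,785 deductible portion, $11,417 − $1,785 = $9,632 is subject to coinsurance.
Traveler's 15% share of $9,632 is $1,444.80.
That puts the traveler's cost at $1,785 + $1,444.80 = $3,229.80.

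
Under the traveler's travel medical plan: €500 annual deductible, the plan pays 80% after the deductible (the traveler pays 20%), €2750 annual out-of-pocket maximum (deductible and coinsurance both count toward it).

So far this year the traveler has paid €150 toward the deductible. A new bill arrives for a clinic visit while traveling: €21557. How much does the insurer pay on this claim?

Remaining deductible: €500 − €150 = €350.
That leaves €21557 − €350 = €21207 for coinsurance.
Traveler's 20% share of €21207 is €4241.40.
So the traveler owes €350 + €4241.40 = €4591.40 before any cap.
Year-to-date out-of-pocket would reach €150 + €4591.40 = €4741.40, above the €2750 maximum, so the traveler pays only €2750 − €150 = €2600.
The insurer covers the remainder: €21557 − €2600 = €18957.

€18957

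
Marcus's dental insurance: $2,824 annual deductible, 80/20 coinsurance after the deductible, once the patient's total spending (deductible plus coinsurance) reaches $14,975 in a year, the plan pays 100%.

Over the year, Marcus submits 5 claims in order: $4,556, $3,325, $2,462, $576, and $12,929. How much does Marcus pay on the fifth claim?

Bill 1, $4,556: $2,824 finishes the deductible; $1,732 goes to coinsurance; 20% of $1,732 = $346.40. Patient pays $3,170.40; OOP now $3,170.40.
Bill 2, $3,325: deductible already satisfied, so patient's share is 20% × $3,325 = $665. Patient owes $665 (running OOP $3,835.40).
Bill 3, $2,462: 20% coinsurance on $2,462 = $492.40. Patient pays $492.40; OOP now $4,327.80.
Bill 4, $576: deductible met; 20% of $576 = $115.20. Patient owes $115.20 (running OOP $4,443).
Bill 5, $12,929: deductible already satisfied, so patient's share is 20% × $12,929 = $2,585.80. Patient owes $2,585.80 (running OOP $7,028.80).

$2,585.80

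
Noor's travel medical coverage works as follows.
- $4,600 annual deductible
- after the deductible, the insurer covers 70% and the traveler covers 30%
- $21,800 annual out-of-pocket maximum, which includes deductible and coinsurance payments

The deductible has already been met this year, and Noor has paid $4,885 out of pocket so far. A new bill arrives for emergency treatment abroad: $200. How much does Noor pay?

The deductible is already satisfied, so the full bill goes to coinsurance.
Coinsurance: $200 × 30% = $60.
Cumulative spending $4,885 + $60 = $4,945 stays under the $21,800 maximum.

$60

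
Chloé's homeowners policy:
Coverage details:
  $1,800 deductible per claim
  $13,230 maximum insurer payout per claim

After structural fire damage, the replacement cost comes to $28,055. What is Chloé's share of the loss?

After the deductible, $28,055 − $1,800 = $26,255 remains.
The $13,230 per-incident cap binds; insurer pays $13,230.
Homeowner's share is the uncovered remainder: $28,055 − $13,230 = $14,825.

$14,825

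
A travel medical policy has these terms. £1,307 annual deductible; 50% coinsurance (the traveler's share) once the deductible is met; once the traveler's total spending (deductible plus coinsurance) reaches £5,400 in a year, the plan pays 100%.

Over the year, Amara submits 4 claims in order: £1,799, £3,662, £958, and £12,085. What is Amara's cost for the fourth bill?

Claim 1 (£1,799): deductible takes £1,307, £492 remains; traveler's 50% is £246. Traveler owes £1,553 (running OOP £1,553).
Claim 2 (£3,662): deductible already satisfied, so traveler's share is 50% × £3,662 = £1,831. Cost to traveler: £1,831. OOP to date £3,384.
Claim 3 (£958): 50% coinsurance on £958 = £479. Traveler owes £479 (running OOP £3,863).
Claim 4 (£12,085): deductible met; 50% of £12,085 = £6,042.50. OOP would hit £9,905.50 > £5,400, so the cap limits the traveler to £5,400 − £3,863 = £1,537.

£1,537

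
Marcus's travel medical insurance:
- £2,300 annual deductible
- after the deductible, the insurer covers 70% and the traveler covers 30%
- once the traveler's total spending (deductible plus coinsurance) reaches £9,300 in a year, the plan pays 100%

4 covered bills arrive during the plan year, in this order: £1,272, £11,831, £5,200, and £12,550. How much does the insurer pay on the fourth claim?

£10,350.90

#1 (£1,272): entire amount goes to the deductible. Cost to traveler: £1,272. OOP to date £1,272. Plan pays £1,272 − £1,272 = £0.
#2 (£11,831): £1,028 finishes the deductible; £10,803 goes to coinsurance; 30% of £10,803 = £3,240.90. Traveler owes £4,268.90 (running OOP £5,540.90). Plan pays £11,831 − £4,268.90 = £7,562.10.
#3 (£5,200): deductible met; 30% of £5,200 = £1,560. Traveler owes £1,560 (running OOP £7,100.90). Plan pays £5,200 − £1,560 = £3,640.
#4 (£12,550): deductible met; 30% of £12,550 = £3,765. Adding that to £7,100.90 gives £10,865.90, past the £9,300 cap; traveler pays only £9,300 − £7,100.90 = £2,199.10. Plan pays £12,550 − £2,199.10 = £10,350.90.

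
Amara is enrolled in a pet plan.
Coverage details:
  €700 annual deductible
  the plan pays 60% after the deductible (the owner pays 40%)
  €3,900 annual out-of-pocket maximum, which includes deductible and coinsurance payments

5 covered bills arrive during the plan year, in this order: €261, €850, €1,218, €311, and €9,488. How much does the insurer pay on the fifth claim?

Claim 1 (€261): fully absorbed by the deductible. Owner owes €261 (running OOP €261). Insurer: €261 − €261 = €0.
Claim 2 (€850): €439 to deductible, leaving €411; 40% of €411 = €164.40. Cost to owner: €603.40. OOP to date €864.40. Plan pays €850 − €603.40 = €246.60.
Claim 3 (€1,218): deductible already satisfied, so owner's share is 40% × €1,218 = €487.20. Owner owes €487.20 (running OOP €1,351.60). Insurer: €1,218 − €487.20 = €730.80.
Claim 4 (€311): deductible already satisfied, so owner's share is 40% × €311 = €124.40. Owner owes €124.40 (running OOP €1,476). Insurer: €311 − €124.40 = €186.60.
Claim 5 (€9,488): deductible already satisfied, so owner's share is 40% × €9,488 = €3,795.20. That would push OOP to €5,271.20, over the €3,900 cap, so owner pays €3,900 − €1,476 = €2,424. Plan pays €9,488 − €2,424 = €7,064.

€7,064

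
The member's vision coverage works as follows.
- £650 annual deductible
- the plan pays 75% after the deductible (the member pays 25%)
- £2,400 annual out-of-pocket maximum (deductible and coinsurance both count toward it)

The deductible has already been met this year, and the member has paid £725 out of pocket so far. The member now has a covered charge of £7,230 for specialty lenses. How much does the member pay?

£1,675

The deductible is already satisfied, so the full bill goes to coinsurance.
Member's 25% share of £7,230 is £1,807.50.
That would bring total out-of-pocket to £2,532.50, past the £2,400 cap. The member is capped at £2,400 − £725 = £1,675 on this claim.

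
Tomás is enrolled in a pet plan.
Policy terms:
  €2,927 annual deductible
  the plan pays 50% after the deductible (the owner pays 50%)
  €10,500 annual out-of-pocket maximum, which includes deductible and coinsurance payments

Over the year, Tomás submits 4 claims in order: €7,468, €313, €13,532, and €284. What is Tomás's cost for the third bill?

€5,146

Claim 1 (€7,468): €2,927 finishes the deductible; €4,541 goes to coinsurance; owner's 50% is €2,270.50. Owner owes €5,197.50 (running OOP €5,197.50).
Claim 2 (€313): deductible met; 50% of €313 = €156.50. Owner owes €156.50 (running OOP €5,354).
Claim 3 (€13,532): deductible already satisfied, so owner's share is 50% × €13,532 = €6,766. OOP would hit €12,120 > €10,500, so the cap limits the owner to €10,500 − €5,354 = €5,146.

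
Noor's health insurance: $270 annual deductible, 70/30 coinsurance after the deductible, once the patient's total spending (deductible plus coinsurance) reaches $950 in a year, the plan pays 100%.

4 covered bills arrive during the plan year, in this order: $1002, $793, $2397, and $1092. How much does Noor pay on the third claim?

$222.50

#1 ($1002): deductible takes $270, $732 remains; 30% of $732 = $219.60. Patient pays $489.60; OOP now $489.60.
#2 ($793): deductible already satisfied, so patient's share is 30% × $793 = $237.90. Patient owes $237.90 (running OOP $727.50).
#3 ($2397): 30% coinsurance on $2397 = $719.10. Adding that to $727.50 gives $1446.60, past the $950 cap; patient pays only $950 − $727.50 = $222.50.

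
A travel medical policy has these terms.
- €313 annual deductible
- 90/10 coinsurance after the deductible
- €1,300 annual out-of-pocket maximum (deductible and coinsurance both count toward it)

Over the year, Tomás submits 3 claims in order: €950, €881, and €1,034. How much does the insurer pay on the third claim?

€930.60

Claim 1 — €950: deductible takes €313, €637 remains; coinsurance €637 × 10% = €63.70. Cost to traveler: €376.70. OOP to date €376.70. Insurer: €950 − €376.70 = €573.30.
Claim 2 — €881: 10% coinsurance on €881 = €88.10. Cost to traveler: €88.10. OOP to date €464.80. Insurer: €881 − €88.10 = €792.90.
Claim 3 — €1,034: 10% coinsurance on €1,034 = €103.40. Traveler owes €103.40 (running OOP €568.20). Insurer: €1,034 − €103.40 = €930.60.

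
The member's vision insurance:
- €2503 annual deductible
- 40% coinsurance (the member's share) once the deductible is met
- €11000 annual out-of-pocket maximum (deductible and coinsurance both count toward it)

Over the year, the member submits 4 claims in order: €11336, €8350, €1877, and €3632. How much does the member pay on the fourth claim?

#1 (€11336): €2503 to deductible, leaving €8833; 40% of €8833 = €3533.20. Cost to member: €6036.20. OOP to date €6036.20.
#2 (€8350): 40% coinsurance on €8350 = €3340. Member owes €3340 (running OOP €9376.20).
#3 (€1877): deductible met; 40% of €1877 = €750.80. Cost to member: €750.80. OOP to date €10127.
#4 (€3632): deductible already satisfied, so member's share is 40% × €3632 = €1452.80. OOP would hit €11579.80 > €11000, so the cap limits the member to €11000 − €10127 = €873.

€873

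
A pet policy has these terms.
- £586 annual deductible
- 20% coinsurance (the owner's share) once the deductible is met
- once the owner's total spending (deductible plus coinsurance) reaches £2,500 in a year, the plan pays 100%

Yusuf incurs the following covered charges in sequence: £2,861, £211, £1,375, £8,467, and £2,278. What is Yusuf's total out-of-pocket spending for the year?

Claim 1 (£2,861): £586 to deductible, leaving £2,275; coinsurance £2,275 × 20% = £455. Cost to owner: £1,041. OOP to date £1,041.
Claim 2 (£211): deductible met; 20% of £211 = £42.20. Owner owes £42.20 (running OOP £1,083.20).
Claim 3 (£1,375): 20% coinsurance on £1,375 = £275. Owner pays £275; OOP now £1,358.20.
Claim 4 (£8,467): deductible already satisfied, so owner's share is 20% × £8,467 = £1,693.40. OOP would hit £3,051.60 > £2,500, so the cap limits the owner to £2,500 − £1,358.20 = £1,141.80.
Claim 5 (£2,278): deductible already satisfied, so owner's share is 20% × £2,278 = £455.60. Adding that to £2,500 gives £2,955.60, past the £2,500 cap; owner pays only £2,500 − £2,500 = £0.
Total paid by the owner: £1,041 + £42.20 + £275 + £1,141.80 + £0 = £2,500.

£2,500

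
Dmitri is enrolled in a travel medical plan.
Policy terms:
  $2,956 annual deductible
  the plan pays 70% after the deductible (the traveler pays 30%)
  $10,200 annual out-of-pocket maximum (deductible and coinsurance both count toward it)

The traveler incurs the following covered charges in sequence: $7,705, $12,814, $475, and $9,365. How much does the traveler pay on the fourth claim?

$1,832.60

Bill 1, $7,705: $2,956 to deductible, leaving $4,749; coinsurance $4,749 × 30% = $1,424.70. Cost to traveler: $4,380.70. OOP to date $4,380.70.
Bill 2, $12,814: deductible already satisfied, so traveler's share is 30% × $12,814 = $3,844.20. Traveler owes $3,844.20 (running OOP $8,224.90).
Bill 3, $475: deductible met; 30% of $475 = $142.50. Traveler owes $142.50 (running OOP $8,367.40).
Bill 4, $9,365: deductible met; 30% of $9,365 = $2,809.50. That would push OOP to $11,176.90, over the $10,200 cap, so traveler pays $10,200 − $8,367.40 = $1,832.60.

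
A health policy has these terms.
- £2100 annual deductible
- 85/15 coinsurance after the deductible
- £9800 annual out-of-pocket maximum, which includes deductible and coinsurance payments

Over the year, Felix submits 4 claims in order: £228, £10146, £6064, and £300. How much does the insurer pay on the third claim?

Claim 1 (£228): all of it applies to the deductible. Patient pays £228; OOP now £228. Plan pays £228 − £228 = £0.
Claim 2 (£10146): £1872 finishes the deductible; £8274 goes to coinsurance; patient's 15% is £1241.10. Patient pays £3113.10; OOP now £3341.10. Plan pays £10146 − £3113.10 = £7032.90.
Claim 3 (£6064): 15% coinsurance on £6064 = £909.60. Patient owes £909.60 (running OOP £4250.70). Insurer: £6064 − £909.60 = £5154.40.

£5154.40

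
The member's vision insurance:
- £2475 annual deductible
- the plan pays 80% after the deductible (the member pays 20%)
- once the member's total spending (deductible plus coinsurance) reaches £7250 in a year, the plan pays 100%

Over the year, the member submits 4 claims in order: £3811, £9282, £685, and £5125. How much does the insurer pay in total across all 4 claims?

Bill 1, £3811: deductible takes £2475, £1336 remains; member's 20% is £267.20. Cost to member: £2742.20. OOP to date £2742.20. Insurer: £3811 − £2742.20 = £1068.80.
Bill 2, £9282: deductible already satisfied, so member's share is 20% × £9282 = £1856.40. Member owes £1856.40 (running OOP £4598.60). Plan pays £9282 − £1856.40 = £7425.60.
Bill 3, £685: deductible already satisfied, so member's share is 20% × £685 = £137. Member pays £137; OOP now £4735.60. Insurer: £685 − £137 = £548.
Bill 4, £5125: deductible already satisfied, so member's share is 20% × £5125 = £1025. Member owes £1025 (running OOP £5760.60). Insurer: £5125 − £1025 = £4100.
Insurer total = bills − member's total = £18903 − £5760.60 = £13142.40.

£13142.40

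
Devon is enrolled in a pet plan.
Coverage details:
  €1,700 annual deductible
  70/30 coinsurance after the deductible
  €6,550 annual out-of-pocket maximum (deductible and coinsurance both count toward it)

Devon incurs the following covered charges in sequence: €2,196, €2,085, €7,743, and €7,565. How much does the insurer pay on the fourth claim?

Claim 1 — €2,196: €1,700 finishes the deductible; €496 goes to coinsurance; owner's 30% is €148.80. Owner owes €1,848.80 (running OOP €1,848.80). Plan pays €2,196 − €1,848.80 = €347.20.
Claim 2 — €2,085: deductible already satisfied, so owner's share is 30% × €2,085 = €625.50. Cost to owner: €625.50. OOP to date €2,474.30. Insurer: €2,085 − €625.50 = €1,459.50.
Claim 3 — €7,743: deductible already satisfied, so owner's share is 30% × €7,743 = €2,322.90. Owner pays €2,322.90; OOP now €4,797.20. Insurer: €7,743 − €2,322.90 = €5,420.10.
Claim 4 — €7,565: deductible met; 30% of €7,565 = €2,269.50. Adding that to €4,797.20 gives €7,066.70, past the €6,550 cap; owner pays only €6,550 − €4,797.20 = €1,752.80. Plan pays €7,565 − €1,752.80 = €5,812.20.

€5,812.20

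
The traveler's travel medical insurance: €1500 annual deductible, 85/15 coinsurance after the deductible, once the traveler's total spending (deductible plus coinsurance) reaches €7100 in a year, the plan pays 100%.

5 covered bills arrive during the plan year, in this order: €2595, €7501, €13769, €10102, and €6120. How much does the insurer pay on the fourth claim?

€8586.70

#1 (€2595): €1500 to deductible, leaving €1095; traveler's 15% is €164.25. Traveler owes €1664.25 (running OOP €1664.25). Insurer: €2595 − €1664.25 = €930.75.
#2 (€7501): 15% coinsurance on €7501 = €1125.15. Traveler pays €1125.15; OOP now €2789.40. Insurer: €7501 − €1125.15 = €6375.85.
#3 (€13769): deductible met; 15% of €13769 = €2065.35. Cost to traveler: €2065.35. OOP to date €4854.75. Plan pays €13769 − €2065.35 = €11703.65.
#4 (€10102): 15% coinsurance on €10102 = €1515.30. Traveler pays €1515.30; OOP now €6370.05. Insurer: €10102 − €1515.30 = €8586.70.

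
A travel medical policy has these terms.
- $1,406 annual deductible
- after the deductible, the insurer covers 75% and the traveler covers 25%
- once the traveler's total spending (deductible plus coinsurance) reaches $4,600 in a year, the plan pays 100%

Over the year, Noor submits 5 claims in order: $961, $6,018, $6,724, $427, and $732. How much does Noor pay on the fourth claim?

Bill 1, $961: all of it applies to the deductible. Traveler owes $961 (running OOP $961).
Bill 2, $6,018: $445 finishes the deductible; $5,573 goes to coinsurance; 25% of $5,573 = $1,393.25. Traveler owes $1,838.25 (running OOP $2,799.25).
Bill 3, $6,724: 25% coinsurance on $6,724 = $1,681. Traveler pays $1,681; OOP now $4,480.25.
Bill 4, $427: 25% coinsurance on $427 = $106.75. Traveler owes $106.75 (running OOP $4,587).

$106.75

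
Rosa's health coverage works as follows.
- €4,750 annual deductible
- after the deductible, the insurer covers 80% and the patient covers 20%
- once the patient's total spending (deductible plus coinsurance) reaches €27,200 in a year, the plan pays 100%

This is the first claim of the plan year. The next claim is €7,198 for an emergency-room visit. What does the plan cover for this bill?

The full €4,750 deductible is still open; €4,750 of this bill applies to it.
The remaining €2,448 (= €7,198 − €4,750) moves to coinsurance.
Coinsurance: €2,448 × 20% = €489.60.
So the patient owes €4,750 + €489.60 = €5,239.60 before any cap.
Year-to-date out-of-pocket becomes €0 + €5,239.60 = €5,239.60, still under the €27,200 maximum, so no cap applies.
The plan picks up €7,198 − €5,239.60 = €1,958.40.

€1,958.40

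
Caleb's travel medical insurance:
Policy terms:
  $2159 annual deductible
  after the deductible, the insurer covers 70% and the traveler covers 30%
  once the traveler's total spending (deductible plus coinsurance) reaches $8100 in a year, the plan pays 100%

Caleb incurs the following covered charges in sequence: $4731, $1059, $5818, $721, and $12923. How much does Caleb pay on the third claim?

Bill 1, $4731: $2159 to deductible, leaving $2572; 30% of $2572 = $771.60. Traveler pays $2930.60; OOP now $2930.60.
Bill 2, $1059: 30% coinsurance on $1059 = $317.70. Traveler owes $317.70 (running OOP $3248.30).
Bill 3, $5818: deductible already satisfied, so traveler's share is 30% × $5818 = $1745.40. Traveler pays $1745.40; OOP now $4993.70.

$1745.40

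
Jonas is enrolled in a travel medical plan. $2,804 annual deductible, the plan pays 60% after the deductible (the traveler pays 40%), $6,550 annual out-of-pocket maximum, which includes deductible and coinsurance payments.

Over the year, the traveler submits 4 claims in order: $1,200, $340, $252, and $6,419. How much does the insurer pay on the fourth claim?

#1 ($1,200): all of it applies to the deductible. Traveler pays $1,200; OOP now $1,200. Plan pays $1,200 − $1,200 = $0.
#2 ($340): entire amount goes to the deductible. Traveler pays $340; OOP now $1,540. Insurer: $340 − $340 = $0.
#3 ($252): all of it applies to the deductible. Cost to traveler: $252. OOP to date $1,792. Insurer: $252 − $252 = $0.
#4 ($6,419): $1,012 finishes the deductible; $5,407 goes to coinsurance; 40% of $5,407 = $2,162.80. Traveler owes $3,174.80 (running OOP $4,966.80). Plan pays $6,419 − $3,174.80 = $3,244.20.

$3,244.20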